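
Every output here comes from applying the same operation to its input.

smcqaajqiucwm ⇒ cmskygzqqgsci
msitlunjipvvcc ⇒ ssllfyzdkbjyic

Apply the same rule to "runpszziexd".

Rule — reverse the string, then shift every letter 10 places backward in the alphabet (wrapping around).
Working it through for "runpszziexd": intermediate "dxeizzspnur", final "tnuyppifdkh".
(Check on "msitlunjipvvcc": → "ccvvpijnultism" → "ssllfyzdkbjyic" ✓)

tnuyppifdkh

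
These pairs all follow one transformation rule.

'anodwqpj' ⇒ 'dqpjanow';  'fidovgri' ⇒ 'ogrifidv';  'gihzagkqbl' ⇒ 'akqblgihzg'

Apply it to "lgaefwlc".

In each case the input is transformed by: swap the front and back halves of the string, then swap the first and last characters.
Starting from "lgaefwlc": after the first operation, "fwlclgae"; after the second, "ewlclgaf".

ewlclgaf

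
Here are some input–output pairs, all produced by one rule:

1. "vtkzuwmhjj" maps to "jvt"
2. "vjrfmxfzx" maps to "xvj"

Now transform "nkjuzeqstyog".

The rule is to move the first 2 characters to the end (rotate left by 2), then keep only the last 3 characters.
Applying both steps to "nkjuzeqstyog": "juzeqstyognk", then "gnk".
(Check on "vjrfmxfzx": → "rfmxfzxvj" → "xvj" ✓)

gnk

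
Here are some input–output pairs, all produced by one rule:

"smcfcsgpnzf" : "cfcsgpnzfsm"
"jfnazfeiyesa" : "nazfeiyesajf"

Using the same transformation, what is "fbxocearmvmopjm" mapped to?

xocearmvmopjmfb

What's happening: move the first 2 characters to the end (rotate left by 2).
On "fbxocearmvmopjm" that produces "xocearmvmopjmfb".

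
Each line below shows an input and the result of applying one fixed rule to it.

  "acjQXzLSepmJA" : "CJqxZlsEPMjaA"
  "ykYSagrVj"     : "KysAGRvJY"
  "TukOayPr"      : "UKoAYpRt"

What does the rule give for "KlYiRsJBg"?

LyIrSjbGk

Rule — flip the case of every letter, then move the first character to the end.
Starting from "KlYiRsJBg": after the first operation, "kLyIrSjbG"; after the second, "LyIrSjbGk".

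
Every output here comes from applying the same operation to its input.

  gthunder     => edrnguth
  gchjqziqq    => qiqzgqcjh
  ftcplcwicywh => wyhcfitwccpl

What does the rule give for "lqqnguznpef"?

epfnlzquqgn

What's happening: move the last 2 characters to the front (rotate right by 2), then take characters alternately from the front and the back (1st, last, 2nd, 2nd-last, ...).
On "lqqnguznpef": the first step gives "eflqqnguznp", and the second then gives "epfnlzquqgn".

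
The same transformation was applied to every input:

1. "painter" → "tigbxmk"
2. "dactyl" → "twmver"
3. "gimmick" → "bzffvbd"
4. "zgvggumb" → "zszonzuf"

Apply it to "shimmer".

The rule is to swap each adjacent pair of characters (1↔2, 3↔4, ...), then shift every letter 7 places backward in the alphabet (wrapping around).
For "shimmer", step one produces "hsmiemr"; step two turns that into "alfbxfk".

alfbxfk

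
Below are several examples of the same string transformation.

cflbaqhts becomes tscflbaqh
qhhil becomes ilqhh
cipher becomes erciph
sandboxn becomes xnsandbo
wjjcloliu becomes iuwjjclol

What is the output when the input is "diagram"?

amdiagr

Rule — move the last 2 characters to the front (rotate right by 2).
On "diagram" that produces "amdiagr".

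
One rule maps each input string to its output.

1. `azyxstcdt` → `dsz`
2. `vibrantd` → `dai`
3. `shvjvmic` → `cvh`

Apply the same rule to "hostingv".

vio

The pattern: keep one character in every 3, starting at position 2 (positions 2nd, 5th, 8th, ...), then reverse the string.
Working it through for "hostingv": intermediate "oiv", final "vio".
(Check on "shvjvmic": → "hvc" → "cvh" ✓)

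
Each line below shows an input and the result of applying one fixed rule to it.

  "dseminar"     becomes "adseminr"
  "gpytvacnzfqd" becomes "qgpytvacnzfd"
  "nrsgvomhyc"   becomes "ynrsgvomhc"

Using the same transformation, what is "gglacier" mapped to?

egglacir

The pattern: move the last character to the front, then swap the first and last characters.
Working it through for "gglacier": intermediate "rgglacie", final "egglacir".
(Check on "nrsgvomhyc": → "cnrsgvomhy" → "ynrsgvomhc" ✓)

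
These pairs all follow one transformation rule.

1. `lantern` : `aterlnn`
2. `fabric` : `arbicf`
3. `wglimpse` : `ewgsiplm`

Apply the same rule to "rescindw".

Rule — sort the characters into alphabetical order, then take characters alternately from the front and the back (1st, last, 2nd, 2nd-last, ...).
Starting from "rescindw": after the first operation, "cdeinrsw"; after the second, "cwdserin".

cwdserin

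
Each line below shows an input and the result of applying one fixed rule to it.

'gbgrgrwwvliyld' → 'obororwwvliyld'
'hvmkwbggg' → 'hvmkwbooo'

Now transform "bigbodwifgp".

biobodwifop

The pattern: replace every "g" with "o".
Doing the same to "bigbodwifgp": "biobodwifop".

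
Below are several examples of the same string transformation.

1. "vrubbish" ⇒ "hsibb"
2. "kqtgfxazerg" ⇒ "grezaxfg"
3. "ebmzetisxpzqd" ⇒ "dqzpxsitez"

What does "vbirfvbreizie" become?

Rule — delete the first 3 characters, then reverse the string.
"vbirfvbreizie" → "rfvbreizie" → "eizierbvfr".

eizierbvfr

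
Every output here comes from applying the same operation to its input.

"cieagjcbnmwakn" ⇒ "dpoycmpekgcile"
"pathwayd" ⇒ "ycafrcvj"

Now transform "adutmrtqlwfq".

vsnyhscfwvot

The rule is to shift every letter 2 places forward in the alphabet (wrapping around), then swap the front and back halves of the string.
On "adutmrtqlwfq": the first step gives "cfwvotvsnyhs", and the second then gives "vsnyhscfwvot".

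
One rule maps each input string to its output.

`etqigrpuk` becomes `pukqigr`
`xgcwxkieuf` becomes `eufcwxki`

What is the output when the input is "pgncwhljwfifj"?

ifjncwhljwf

The pattern: delete the first 2 characters, then move the last 3 characters to the front (rotate right by 3).
"pgncwhljwfifj" → "ncwhljwfifj" → "ifjncwhljwf".
(Check on "etqigrpuk": → "qigrpuk" → "pukqigr" ✓)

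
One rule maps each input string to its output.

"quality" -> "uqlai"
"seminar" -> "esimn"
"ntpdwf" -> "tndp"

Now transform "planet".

The pattern: delete the last 2 characters, then swap each adjacent pair of characters (1↔2, 3↔4, ...).
"planet" → "plan" → "lpna".

lpna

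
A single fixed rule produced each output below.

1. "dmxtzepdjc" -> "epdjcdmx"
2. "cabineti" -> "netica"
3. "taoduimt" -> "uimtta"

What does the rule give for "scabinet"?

inetsc

The pattern: swap the front and back halves of the string, then delete the last 2 characters.
For "scabinet", step one produces "inetscab"; step two turns that into "inetsc".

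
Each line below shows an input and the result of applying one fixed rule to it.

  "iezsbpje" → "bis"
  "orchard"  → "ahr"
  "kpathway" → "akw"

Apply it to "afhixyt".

aiy

Rule — sort the characters into alphabetical order, then keep one character in every 3, starting at position 1 (positions 1st, 4th, 7th, ...).
Applying both steps to "afhixyt": "afhitxy", then "aiy".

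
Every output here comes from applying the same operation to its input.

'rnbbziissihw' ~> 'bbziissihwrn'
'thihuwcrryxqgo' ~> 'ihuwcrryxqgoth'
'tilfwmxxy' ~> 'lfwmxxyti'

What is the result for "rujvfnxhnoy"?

jvfnxhnoyru

Rule — move the first 2 characters to the end (rotate left by 2).
For "rujvfnxhnoy" the result is "jvfnxhnoyru".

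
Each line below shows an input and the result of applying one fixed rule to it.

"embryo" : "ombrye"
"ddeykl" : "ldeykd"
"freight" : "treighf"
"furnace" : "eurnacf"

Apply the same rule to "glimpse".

Looking at the pairs, the operation is to swap the first and last characters.
Applying that to "glimpse" gives "elimpsg".

elimpsg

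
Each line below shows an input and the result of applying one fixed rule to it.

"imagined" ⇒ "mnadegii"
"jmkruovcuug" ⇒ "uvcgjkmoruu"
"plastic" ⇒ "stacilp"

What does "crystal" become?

tyaclrs

The pattern: sort the characters into alphabetical order, then move the last 2 characters to the front (rotate right by 2).
Applying both steps to "crystal": "aclrsty", then "tyaclrs".
(Check on "imagined": → "adegiimn" → "mnadegii" ✓)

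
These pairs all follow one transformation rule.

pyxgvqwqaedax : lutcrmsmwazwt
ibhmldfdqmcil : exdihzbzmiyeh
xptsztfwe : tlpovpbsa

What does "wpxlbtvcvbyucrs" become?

slthxpryrxuqyno

The transformation: shift every letter 4 places backward in the alphabet (wrapping around).
So "wpxlbtvcvbyucrs" becomes "slthxpryrxuqyno".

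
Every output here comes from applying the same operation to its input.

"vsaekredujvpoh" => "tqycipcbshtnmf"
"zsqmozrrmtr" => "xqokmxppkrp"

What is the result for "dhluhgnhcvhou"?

The rule is to shift every letter 2 places backward in the alphabet (wrapping around).
Applying that to "dhluhgnhcvhou" gives "bfjsfelfatfms".

bfjsfelfatfms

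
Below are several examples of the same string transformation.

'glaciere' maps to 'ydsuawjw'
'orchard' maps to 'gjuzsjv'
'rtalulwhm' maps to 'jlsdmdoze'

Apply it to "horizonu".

The pattern: shift every letter 8 places backward in the alphabet (wrapping around).
Doing the same to "horizonu": "zgjargfm".

zgjargfm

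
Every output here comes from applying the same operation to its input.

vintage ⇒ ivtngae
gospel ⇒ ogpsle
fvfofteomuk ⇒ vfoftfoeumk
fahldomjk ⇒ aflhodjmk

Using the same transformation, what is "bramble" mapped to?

In each case the input is transformed by: swap each adjacent pair of characters (1↔2, 3↔4, ...).
On "bramble" that produces "rbmalbe".

rbmalbe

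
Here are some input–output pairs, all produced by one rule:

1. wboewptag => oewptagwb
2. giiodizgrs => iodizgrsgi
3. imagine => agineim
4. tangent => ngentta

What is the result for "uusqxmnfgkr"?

In each case the input is transformed by: move the first 2 characters to the end (rotate left by 2).
On "uusqxmnfgkr" that produces "sqxmnfgkruu".

sqxmnfgkruu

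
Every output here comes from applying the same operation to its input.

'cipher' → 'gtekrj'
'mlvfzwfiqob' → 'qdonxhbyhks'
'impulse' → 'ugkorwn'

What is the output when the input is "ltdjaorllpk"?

rmnvflcqtnn

The rule is to shift every letter 2 places forward in the alphabet (wrapping around), then move the last 2 characters to the front (rotate right by 2).
Starting from "ltdjaorllpk": after the first operation, "nvflcqtnnrm"; after the second, "rmnvflcqtnn".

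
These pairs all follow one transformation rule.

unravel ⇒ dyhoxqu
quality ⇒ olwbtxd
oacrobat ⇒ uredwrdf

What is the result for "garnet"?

Rule — shift every letter 3 places forward in the alphabet (wrapping around), then move the first 3 characters to the end (rotate left by 3).
Doing the same to "garnet": "qhwjdu".

qhwjdu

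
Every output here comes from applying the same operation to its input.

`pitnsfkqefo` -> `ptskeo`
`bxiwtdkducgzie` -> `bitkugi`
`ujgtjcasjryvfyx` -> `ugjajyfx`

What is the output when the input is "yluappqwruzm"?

yupqrz

What's happening: keep every other character starting from the first (positions 1st, 3rd, 5th, ...).
"yluappqwruzm" → "yupqrz".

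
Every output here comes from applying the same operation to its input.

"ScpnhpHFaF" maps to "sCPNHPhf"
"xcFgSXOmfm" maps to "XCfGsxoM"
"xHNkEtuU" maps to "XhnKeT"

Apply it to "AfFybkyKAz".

Looking at the pairs, the operation is to flip the case of every letter, then delete the last 2 characters.
"AfFybkyKAz" → "aFfYBKYkaZ" → "aFfYBKYk".

aFfYBKYk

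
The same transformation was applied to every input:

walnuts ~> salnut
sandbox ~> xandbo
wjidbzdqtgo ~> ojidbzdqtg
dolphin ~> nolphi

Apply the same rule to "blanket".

The transformation: delete the first character, then move the last character to the front.
Starting from "blanket": after the first operation, "lanket"; after the second, "tlanke".
(Check on "sandbox": → "andbox" → "xandbo" ✓)

tlanke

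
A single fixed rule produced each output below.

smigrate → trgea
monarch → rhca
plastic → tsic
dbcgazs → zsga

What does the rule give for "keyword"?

wrod

Looking at the pairs, the operation is to delete the first 3 characters, then sort the characters into reverse alphabetical order.
On "keyword": the first step gives "word", and the second then gives "wrod".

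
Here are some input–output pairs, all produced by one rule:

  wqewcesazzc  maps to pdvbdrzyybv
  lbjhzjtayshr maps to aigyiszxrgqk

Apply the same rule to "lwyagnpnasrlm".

vxzfmomzrqklk

The transformation: move the first character to the end, then shift every letter 1 place backward in the alphabet (wrapping around).
Applying both steps to "lwyagnpnasrlm": "wyagnpnasrlml", then "vxzfmomzrqklk".
(Check on "wqewcesazzc": → "qewcesazzcw" → "pdvbdrzyybv" ✓)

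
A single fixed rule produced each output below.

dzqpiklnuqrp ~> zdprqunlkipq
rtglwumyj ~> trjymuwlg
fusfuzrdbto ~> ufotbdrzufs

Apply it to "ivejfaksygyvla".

The transformation: reverse the string, then move the last 2 characters to the front (rotate right by 2).
Applying both steps to "ivejfaksygyvla": "alvygyskafjevi", then "vialvygyskafje".

vialvygyskafje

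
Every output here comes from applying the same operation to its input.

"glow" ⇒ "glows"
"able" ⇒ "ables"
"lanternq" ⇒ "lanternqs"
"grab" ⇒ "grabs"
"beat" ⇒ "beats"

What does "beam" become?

beams

The transformation: append "s".
Doing the same to "beam": "beams".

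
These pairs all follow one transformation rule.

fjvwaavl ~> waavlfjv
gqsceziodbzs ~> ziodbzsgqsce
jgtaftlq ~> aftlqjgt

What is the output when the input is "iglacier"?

The pattern: swap the front and back halves of the string, then move the last character to the front.
"iglacier" → "cierigla" → "acierigl".

acierigl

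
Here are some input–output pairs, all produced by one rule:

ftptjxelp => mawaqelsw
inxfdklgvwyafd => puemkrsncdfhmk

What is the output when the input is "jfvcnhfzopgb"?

What's happening: shift every letter 7 places forward in the alphabet (wrapping around).
On "jfvcnhfzopgb" that produces "qmcjuomgvwni".

qmcjuomgvwni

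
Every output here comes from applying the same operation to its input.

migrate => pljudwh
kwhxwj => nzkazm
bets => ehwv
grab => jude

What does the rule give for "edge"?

hgjh

The pattern: shift every letter 3 places forward in the alphabet (wrapping around).
Doing the same to "edge": "hgjh".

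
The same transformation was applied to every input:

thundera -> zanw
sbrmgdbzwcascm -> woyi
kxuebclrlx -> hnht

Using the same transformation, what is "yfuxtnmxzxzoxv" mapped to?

The pattern: shift every letter 4 places backward in the alphabet (wrapping around), then keep only the last 4 characters.
On "yfuxtnmxzxzoxv" that produces "vktr".

vktr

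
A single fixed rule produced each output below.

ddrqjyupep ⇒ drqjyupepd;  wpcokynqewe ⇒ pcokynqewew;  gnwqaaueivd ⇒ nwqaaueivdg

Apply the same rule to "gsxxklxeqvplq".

Looking at the pairs, the operation is to move the first character to the end.
"gsxxklxeqvplq" → "sxxklxeqvplqg".

sxxklxeqvplqg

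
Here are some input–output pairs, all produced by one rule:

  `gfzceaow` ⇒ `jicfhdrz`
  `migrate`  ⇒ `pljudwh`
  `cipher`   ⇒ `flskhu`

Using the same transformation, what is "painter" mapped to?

sdlqwhu

Each output is the input with this applied: shift every letter 3 places forward in the alphabet (wrapping around).
"painter" → "sdlqwhu".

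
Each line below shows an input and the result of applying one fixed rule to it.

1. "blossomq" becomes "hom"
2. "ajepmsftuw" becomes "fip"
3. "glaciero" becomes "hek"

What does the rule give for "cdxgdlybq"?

zzx

The transformation: shift every letter 4 places backward in the alphabet (wrapping around), then keep one character in every 3, starting at position 2 (positions 2nd, 5th, 8th, ...).
"cdxgdlybq" → "yztczhuxm" → "zzx".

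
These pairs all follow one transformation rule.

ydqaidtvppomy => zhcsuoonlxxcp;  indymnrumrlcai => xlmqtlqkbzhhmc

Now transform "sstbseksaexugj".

Each output is the input with this applied: shift every letter 1 place backward in the alphabet (wrapping around), then move the first 3 characters to the end (rotate left by 3).
Starting from "sstbseksaexugj": after the first operation, "rrsardjrzdwtfi"; after the second, "ardjrzdwtfirrs".
(Check on "indymnrumrlcai": → "hmcxlmqtlqkbzh" → "xlmqtlqkbzhhmc" ✓)

ardjrzdwtfirrs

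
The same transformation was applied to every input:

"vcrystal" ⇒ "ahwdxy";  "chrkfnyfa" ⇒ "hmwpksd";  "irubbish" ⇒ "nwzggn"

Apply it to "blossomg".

Each output is the input with this applied: shift every letter 5 places forward in the alphabet (wrapping around), then delete the last 2 characters.
"blossomg" → "gqtxxtrl" → "gqtxxt".
(Check on "irubbish": → "nwzggnxm" → "nwzggn" ✓)

gqtxxt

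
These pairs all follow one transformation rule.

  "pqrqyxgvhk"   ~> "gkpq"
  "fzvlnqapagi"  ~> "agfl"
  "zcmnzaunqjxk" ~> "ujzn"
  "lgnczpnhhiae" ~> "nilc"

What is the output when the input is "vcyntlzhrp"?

zpvn

Looking at the pairs, the operation is to keep one character in every 3, starting at position 1 (positions 1st, 4th, 7th, ...), then move the first 2 characters to the end (rotate left by 2).
Starting from "vcyntlzhrp": after the first operation, "vnzp"; after the second, "zpvn".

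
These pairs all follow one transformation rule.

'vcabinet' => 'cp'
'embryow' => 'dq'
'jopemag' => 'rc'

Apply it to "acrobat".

The rule is to keep one character in every 3, starting at position 3 (positions 3rd, 6th, 9th, ...), then shift every letter 2 places forward in the alphabet (wrapping around).
"acrobat" → "ra" → "tc".

tc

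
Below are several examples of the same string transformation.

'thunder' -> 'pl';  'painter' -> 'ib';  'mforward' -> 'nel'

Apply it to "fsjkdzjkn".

als

Looking at the pairs, the operation is to shift every letter 8 places forward in the alphabet (wrapping around), then keep one character in every 3, starting at position 2 (positions 2nd, 5th, 8th, ...).
For "fsjkdzjkn", step one produces "narslhrsv"; step two turns that into "als".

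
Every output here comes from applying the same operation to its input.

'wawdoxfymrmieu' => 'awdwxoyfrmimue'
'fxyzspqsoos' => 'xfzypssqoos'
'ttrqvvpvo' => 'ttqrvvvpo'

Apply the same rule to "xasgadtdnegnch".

Rule — swap each adjacent pair of characters (1↔2, 3↔4, ...).
For "xasgadtdnegnch" the result is "axgsdadtennghc".

axgsdadtennghc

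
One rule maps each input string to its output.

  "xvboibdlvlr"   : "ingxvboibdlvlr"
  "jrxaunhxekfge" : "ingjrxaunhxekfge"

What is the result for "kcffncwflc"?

ingkcffncwflc

Looking at the pairs, the operation is to prepend "ing".
Applying that to "kcffncwflc" gives "ingkcffncwflc".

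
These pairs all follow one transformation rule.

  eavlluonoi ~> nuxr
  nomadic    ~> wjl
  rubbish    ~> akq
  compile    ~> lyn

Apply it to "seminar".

What's happening: keep one character in every 3, starting at position 1 (positions 1st, 4th, 7th, ...), then shift every letter 9 places forward in the alphabet (wrapping around).
Working it through for "seminar": intermediate "sir", final "bra".

bra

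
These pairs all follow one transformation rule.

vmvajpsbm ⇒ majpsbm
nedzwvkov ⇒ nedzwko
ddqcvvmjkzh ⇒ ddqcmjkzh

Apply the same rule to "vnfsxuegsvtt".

nfsxuegstt

What's happening: remove every "v".
Doing the same to "vnfsxuegsvtt": "nfsxuegstt".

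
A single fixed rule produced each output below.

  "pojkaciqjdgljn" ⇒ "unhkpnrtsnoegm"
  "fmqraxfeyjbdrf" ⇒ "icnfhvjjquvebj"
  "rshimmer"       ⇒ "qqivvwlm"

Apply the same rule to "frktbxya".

fbcejvox

The rule is to swap the front and back halves of the string, then shift every letter 4 places forward in the alphabet (wrapping around).
"frktbxya" → "bxyafrkt" → "fbcejvox".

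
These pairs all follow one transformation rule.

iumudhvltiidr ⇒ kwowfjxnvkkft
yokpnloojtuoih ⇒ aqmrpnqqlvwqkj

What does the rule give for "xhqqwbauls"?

Rule — shift every letter 2 places forward in the alphabet (wrapping around).
Doing the same to "xhqqwbauls": "zjssydcwnu".

zjssydcwnu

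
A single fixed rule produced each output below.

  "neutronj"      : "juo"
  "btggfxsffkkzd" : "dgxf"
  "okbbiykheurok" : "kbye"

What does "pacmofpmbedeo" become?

What's happening: move the last 2 characters to the front (rotate right by 2), then keep one character in every 3, starting at position 2 (positions 2nd, 5th, 8th, ...).
For "pacmofpmbedeo", step one produces "eopacmofpmbed"; step two turns that into "ocfb".
(Check on "neutronj": → "njneutro" → "juo" ✓)

ocfb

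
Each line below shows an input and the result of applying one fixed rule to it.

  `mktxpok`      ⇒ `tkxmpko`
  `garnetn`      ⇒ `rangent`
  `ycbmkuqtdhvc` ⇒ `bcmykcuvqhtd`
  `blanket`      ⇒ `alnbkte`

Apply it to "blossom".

Each output is the input with this applied: move the first 2 characters to the end (rotate left by 2), then take characters alternately from the front and the back (1st, last, 2nd, 2nd-last, ...).
Starting from "blossom": after the first operation, "ossombl"; after the second, "olsbsmo".

olsbsmo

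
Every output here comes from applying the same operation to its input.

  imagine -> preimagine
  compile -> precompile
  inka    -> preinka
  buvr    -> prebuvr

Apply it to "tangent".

pretangent

The pattern: prepend "pre".
"tangent" → "pretangent".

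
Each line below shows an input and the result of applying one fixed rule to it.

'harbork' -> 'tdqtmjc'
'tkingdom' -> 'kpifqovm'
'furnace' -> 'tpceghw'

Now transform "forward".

tyctfhq

What's happening: shift every letter 2 places forward in the alphabet (wrapping around), then move the first 2 characters to the end (rotate left by 2).
Starting from "forward": after the first operation, "hqtyctf"; after the second, "tyctfhq".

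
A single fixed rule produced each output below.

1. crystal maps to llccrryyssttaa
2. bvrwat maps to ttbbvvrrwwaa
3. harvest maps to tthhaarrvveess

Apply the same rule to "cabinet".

ttccaabbiinnee

In each case the input is transformed by: move the last character to the front, then double every character.
For "cabinet", step one produces "tcabine"; step two turns that into "ttccaabbiinnee".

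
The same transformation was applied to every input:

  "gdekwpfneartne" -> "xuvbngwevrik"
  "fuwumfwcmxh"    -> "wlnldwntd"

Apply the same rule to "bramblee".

What's happening: shift every letter 9 places backward in the alphabet (wrapping around), then delete the last 2 characters.
"bramblee" → "sirdscvv" → "sirdsc".

sirdsc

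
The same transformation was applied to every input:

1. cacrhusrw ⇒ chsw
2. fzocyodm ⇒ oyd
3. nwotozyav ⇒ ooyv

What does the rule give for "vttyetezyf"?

teey

What's happening: keep every other character starting from the first (positions 1st, 3rd, 5th, ...), then delete the first character.
"vttyetezyf" → "vteey" → "teey".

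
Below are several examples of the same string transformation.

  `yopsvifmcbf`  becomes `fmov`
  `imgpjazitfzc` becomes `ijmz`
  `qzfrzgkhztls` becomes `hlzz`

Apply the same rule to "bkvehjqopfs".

hkos

The rule is to keep one character in every 3, starting at position 2 (positions 2nd, 5th, 8th, ...), then sort the characters into alphabetical order.
On "bkvehjqopfs": the first step gives "khos", and the second then gives "hkos".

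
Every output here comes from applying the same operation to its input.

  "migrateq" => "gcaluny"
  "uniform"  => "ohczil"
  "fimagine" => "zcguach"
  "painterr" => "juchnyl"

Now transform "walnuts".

qufhon

Looking at the pairs, the operation is to shift every letter 6 places backward in the alphabet (wrapping around), then delete the last character.
Working it through for "walnuts": intermediate "qufhonm", final "qufhon".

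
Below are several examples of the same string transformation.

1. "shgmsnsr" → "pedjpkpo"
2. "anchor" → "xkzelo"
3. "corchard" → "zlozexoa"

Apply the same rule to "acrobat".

xzolyxq

The transformation: shift every letter 3 places backward in the alphabet (wrapping around).
"acrobat" → "xzolyxq".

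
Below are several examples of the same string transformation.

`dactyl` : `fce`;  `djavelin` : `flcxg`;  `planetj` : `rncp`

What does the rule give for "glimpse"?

The transformation: shift every letter 2 places forward in the alphabet (wrapping around), then delete the last 3 characters.
"glimpse" → "inkorug" → "inko".

inko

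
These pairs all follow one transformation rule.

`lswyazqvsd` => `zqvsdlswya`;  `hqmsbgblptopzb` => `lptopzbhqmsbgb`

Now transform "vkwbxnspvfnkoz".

pvfnkozvkwbxns

Rule — swap the front and back halves of the string.
Doing the same to "vkwbxnspvfnkoz": "pvfnkozvkwbxns".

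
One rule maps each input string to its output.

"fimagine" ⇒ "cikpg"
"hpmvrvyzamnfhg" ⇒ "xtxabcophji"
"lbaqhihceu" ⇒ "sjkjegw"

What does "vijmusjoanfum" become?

The pattern: delete the first 3 characters, then shift every letter 2 places forward in the alphabet (wrapping around).
Starting from "vijmusjoanfum": after the first operation, "musjoanfum"; after the second, "owulqcphwo".

owulqcphwo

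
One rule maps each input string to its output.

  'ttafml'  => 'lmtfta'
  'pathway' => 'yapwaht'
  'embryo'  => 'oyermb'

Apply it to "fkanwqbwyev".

Rule — move the last character to the front, then take characters alternately from the front and the back (1st, last, 2nd, 2nd-last, ...).
For "fkanwqbwyev", step one produces "vfkanwqbwye"; step two turns that into "vefykwabnqw".
(Check on "embryo": → "oembry" → "oyermb" ✓)

vefykwabnqw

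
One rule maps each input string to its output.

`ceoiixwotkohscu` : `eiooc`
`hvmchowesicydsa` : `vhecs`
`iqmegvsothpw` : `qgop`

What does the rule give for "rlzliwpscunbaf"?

lisnf

Looking at the pairs, the operation is to keep one character in every 3, starting at position 2 (positions 2nd, 5th, 8th, ...).
For "rlzliwpscunbaf" the result is "lisnf".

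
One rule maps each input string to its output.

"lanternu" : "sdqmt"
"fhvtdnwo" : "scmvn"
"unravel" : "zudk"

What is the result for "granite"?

What's happening: delete the first 3 characters, then shift every letter 1 place backward in the alphabet (wrapping around).
On "granite": the first step gives "nite", and the second then gives "mhsd".

mhsd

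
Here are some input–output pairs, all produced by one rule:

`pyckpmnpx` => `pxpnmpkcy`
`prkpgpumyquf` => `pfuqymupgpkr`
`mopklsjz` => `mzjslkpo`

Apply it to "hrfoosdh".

hhdsoofr

Rule — move the first character to the end, then reverse the string.
Working it through for "hrfoosdh": intermediate "rfoosdhh", final "hhdsoofr".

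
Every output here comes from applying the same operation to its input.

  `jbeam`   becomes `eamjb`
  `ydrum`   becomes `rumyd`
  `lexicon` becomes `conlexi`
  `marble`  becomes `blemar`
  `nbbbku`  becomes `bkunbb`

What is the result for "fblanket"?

ketfblan

In each case the input is transformed by: move the last 3 characters to the front (rotate right by 3).
Doing the same to "fblanket": "ketfblan".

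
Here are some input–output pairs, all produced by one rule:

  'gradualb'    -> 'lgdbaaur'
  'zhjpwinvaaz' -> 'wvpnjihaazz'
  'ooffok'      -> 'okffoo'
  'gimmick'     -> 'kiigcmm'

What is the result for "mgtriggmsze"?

srmmigggezt

What's happening: sort the characters into reverse alphabetical order, then move the first 2 characters to the end (rotate left by 2).
"mgtriggmsze" → "srmmigggezt".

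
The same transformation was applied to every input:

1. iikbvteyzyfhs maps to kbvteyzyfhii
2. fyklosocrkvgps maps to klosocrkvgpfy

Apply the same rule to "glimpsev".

In each case the input is transformed by: delete the last character, then move the first 2 characters to the end (rotate left by 2).
For "glimpsev", step one produces "glimpse"; step two turns that into "impsegl".
(Check on "iikbvteyzyfhs": → "iikbvteyzyfh" → "kbvteyzyfhii" ✓)

impsegl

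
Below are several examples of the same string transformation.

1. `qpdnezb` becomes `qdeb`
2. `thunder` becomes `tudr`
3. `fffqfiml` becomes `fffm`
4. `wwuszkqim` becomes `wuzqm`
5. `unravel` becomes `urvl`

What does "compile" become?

cmie

Looking at the pairs, the operation is to keep every other character starting from the first (positions 1st, 3rd, 5th, ...).
Applying that to "compile" gives "cmie".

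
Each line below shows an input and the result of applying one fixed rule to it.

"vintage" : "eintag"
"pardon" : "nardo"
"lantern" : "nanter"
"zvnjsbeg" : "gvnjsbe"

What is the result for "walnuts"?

What's happening: delete the first character, then move the last character to the front.
For "walnuts", step one produces "alnuts"; step two turns that into "salnut".

salnut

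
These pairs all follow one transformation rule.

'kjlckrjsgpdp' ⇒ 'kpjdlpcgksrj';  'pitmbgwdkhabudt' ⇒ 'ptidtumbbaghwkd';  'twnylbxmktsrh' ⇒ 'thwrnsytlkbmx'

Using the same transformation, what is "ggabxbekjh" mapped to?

ghgjakbexb

In each case the input is transformed by: take characters alternately from the front and the back (1st, last, 2nd, 2nd-last, ...).
For "ggabxbekjh" the result is "ghgjakbexb".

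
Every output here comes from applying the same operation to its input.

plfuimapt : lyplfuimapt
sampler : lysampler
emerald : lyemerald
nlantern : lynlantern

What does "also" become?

lyalso

The transformation: prepend "ly".
On "also" that produces "lyalso".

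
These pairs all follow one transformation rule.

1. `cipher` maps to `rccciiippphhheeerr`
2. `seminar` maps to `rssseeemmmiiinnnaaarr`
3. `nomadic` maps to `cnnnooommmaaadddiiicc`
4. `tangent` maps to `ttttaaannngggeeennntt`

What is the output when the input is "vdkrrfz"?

zvvvdddkkkrrrrrrfffzz

Looking at the pairs, the operation is to repeat every character 3 times, then move the last character to the front.
So "vdkrrfz" becomes "zvvvdddkkkrrrrrrfffzz".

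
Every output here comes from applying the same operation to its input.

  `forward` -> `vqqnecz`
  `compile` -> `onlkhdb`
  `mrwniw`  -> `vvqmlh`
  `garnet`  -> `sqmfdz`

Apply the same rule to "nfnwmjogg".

What's happening: sort the characters into reverse alphabetical order, then shift every letter 1 place backward in the alphabet (wrapping around).
On "nfnwmjogg": the first step gives "wonnmjggf", and the second then gives "vnmmliffe".

vnmmliffe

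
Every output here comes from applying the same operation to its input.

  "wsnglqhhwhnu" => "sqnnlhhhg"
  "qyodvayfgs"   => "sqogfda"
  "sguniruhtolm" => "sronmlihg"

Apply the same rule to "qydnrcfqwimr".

The transformation: sort the characters into reverse alphabetical order, then delete the first 3 characters.
Working it through for "qydnrcfqwimr": intermediate "ywrrqqnmifdc", final "rqqnmifdc".

rqqnmifdc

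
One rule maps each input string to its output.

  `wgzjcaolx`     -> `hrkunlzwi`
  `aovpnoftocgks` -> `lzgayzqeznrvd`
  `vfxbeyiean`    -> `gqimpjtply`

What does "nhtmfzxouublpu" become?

ysexqkizffmwaf

In each case the input is transformed by: shift every letter 11 places forward in the alphabet (wrapping around).
"nhtmfzxouublpu" → "ysexqkizffmwaf".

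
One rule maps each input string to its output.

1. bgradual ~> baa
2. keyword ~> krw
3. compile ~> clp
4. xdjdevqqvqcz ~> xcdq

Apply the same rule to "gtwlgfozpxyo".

gylz

In each case the input is transformed by: take characters alternately from the front and the back (1st, last, 2nd, 2nd-last, ...), then keep one character in every 3, starting at position 1 (positions 1st, 4th, 7th, ...).
"gtwlgfozpxyo" → "gotywxlpgzfo" → "gylz".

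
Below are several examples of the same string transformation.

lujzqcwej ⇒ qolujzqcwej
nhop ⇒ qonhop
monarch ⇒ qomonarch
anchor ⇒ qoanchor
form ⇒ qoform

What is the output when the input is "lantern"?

Each output is the input with this applied: prepend "qo".
Applying that to "lantern" gives "qolantern".

qolantern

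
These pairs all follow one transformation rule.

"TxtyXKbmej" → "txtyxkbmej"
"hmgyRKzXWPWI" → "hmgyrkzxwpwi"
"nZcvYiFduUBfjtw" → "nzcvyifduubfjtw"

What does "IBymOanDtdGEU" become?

ibymoandtdgeu

Looking at the pairs, the operation is to convert every letter to lowercase.
"IBymOanDtdGEU" → "ibymoandtdgeu".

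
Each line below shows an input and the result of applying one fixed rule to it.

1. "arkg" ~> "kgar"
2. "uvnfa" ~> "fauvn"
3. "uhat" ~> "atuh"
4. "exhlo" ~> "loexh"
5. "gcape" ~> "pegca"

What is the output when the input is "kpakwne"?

nekpakw

The transformation: move the last 2 characters to the front (rotate right by 2).
Applying that to "kpakwne" gives "nekpakw".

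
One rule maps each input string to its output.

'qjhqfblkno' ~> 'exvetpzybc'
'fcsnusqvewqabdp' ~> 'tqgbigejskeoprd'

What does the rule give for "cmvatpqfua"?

Each output is the input with this applied: shift every letter 12 places backward in the alphabet (wrapping around).
Applying that to "cmvatpqfua" gives "qajohdetio".

qajohdetio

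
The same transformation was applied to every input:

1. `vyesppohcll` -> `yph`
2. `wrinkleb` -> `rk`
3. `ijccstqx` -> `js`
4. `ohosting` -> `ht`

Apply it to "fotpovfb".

The transformation: keep one character in every 3, starting at position 2 (positions 2nd, 5th, 8th, ...), then delete the last character.
Applying both steps to "fotpovfb": "oob", then "oo".

oo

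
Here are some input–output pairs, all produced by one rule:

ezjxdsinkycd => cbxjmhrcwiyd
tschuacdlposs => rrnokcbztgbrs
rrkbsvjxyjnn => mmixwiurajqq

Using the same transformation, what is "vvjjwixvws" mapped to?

Looking at the pairs, the operation is to shift every letter 1 place backward in the alphabet (wrapping around), then reverse the string.
On "vvjjwixvws": the first step gives "uuiivhwuvr", and the second then gives "rvuwhviiuu".

rvuwhviiuu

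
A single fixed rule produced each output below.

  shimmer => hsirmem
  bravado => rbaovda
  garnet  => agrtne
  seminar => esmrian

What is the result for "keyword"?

ekydwro

What's happening: move the first character to the end, then take characters alternately from the front and the back (1st, last, 2nd, 2nd-last, ...).
Applying that to "keyword" gives "ekydwro".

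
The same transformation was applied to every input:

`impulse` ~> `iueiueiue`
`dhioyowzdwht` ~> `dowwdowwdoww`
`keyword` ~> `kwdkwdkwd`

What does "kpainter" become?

Looking at the pairs, the operation is to keep one character in every 3, starting at position 1 (positions 1st, 4th, 7th, ...), then write the whole string 3 times in a row.
On "kpainter": the first step gives "kie", and the second then gives "kiekiekie".
(Check on "impulse": → "iue" → "iueiueiue" ✓)

kiekiekie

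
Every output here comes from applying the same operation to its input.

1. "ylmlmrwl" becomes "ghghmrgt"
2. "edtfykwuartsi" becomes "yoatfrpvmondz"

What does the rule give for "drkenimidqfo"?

mfzidhdylajy

The rule is to shift every letter 5 places backward in the alphabet (wrapping around), then move the first character to the end.
So "drkenimidqfo" becomes "mfzidhdylajy".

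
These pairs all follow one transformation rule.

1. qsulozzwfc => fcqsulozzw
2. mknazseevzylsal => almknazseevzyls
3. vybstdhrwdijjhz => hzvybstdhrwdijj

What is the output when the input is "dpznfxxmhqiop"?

opdpznfxxmhqi

The transformation: move the last 2 characters to the front (rotate right by 2).
On "dpznfxxmhqiop" that produces "opdpznfxxmhqi".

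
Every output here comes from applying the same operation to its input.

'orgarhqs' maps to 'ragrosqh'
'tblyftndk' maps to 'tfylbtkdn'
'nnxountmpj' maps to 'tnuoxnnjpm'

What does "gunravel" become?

arnuglev

Each output is the input with this applied: reverse the string, then move the first 3 characters to the end (rotate left by 3).
Starting from "gunravel": after the first operation, "levarnug"; after the second, "arnuglev".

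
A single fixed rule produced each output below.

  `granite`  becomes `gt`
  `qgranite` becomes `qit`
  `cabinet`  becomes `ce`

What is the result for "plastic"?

The transformation: swap each adjacent pair of characters (1↔2, 3↔4, ...), then keep one character in every 3, starting at position 2 (positions 2nd, 5th, 8th, ...).
Applying both steps to "plastic": "lpsaitc", then "pi".

pi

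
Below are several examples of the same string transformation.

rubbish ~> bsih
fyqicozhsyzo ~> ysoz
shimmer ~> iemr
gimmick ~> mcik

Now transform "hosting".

The rule is to swap each adjacent pair of characters (1↔2, 3↔4, ...), then keep only the last 4 characters.
Starting from "hosting": after the first operation, "ohtsnig"; after the second, "snig".

snig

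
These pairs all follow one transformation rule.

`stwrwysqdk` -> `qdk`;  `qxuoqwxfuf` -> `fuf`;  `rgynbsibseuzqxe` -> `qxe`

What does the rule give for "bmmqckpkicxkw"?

xkw

In each case the input is transformed by: keep only the last 3 characters.
Applying that to "bmmqckpkicxkw" gives "xkw".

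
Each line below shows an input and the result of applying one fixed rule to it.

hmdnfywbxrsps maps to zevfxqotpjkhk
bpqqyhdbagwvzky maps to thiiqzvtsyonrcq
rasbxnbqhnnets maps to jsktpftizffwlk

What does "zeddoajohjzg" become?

The transformation: shift every letter 8 places backward in the alphabet (wrapping around).
So "zeddoajohjzg" becomes "rwvvgsbgzbry".

rwvvgsbgzbry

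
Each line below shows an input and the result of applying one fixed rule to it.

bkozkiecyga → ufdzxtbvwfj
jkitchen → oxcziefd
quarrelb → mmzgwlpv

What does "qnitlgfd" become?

What's happening: move the first 3 characters to the end (rotate left by 3), then shift every letter 5 places backward in the alphabet (wrapping around).
Applying both steps to "qnitlgfd": "tlgfdqni", then "ogbaylid".

ogbaylid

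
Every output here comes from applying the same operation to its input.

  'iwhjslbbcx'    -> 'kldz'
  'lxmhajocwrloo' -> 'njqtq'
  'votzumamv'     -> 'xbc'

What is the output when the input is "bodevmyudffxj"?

dgahl

The pattern: keep one character in every 3, starting at position 1 (positions 1st, 4th, 7th, ...), then shift every letter 2 places forward in the alphabet (wrapping around).
"bodevmyudffxj" → "beyfj" → "dgahl".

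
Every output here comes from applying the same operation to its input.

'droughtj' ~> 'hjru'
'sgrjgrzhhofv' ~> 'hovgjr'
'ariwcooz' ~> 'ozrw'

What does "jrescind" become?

idrs

The rule is to keep every other character starting from the second (positions 2nd, 4th, 6th, ...), then swap the front and back halves of the string.
Applying that to "jrescind" gives "idrs".
(Check on "ariwcooz": → "rwoz" → "ozrw" ✓)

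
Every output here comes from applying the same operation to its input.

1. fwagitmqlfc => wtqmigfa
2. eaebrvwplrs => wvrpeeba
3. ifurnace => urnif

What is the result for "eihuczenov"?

Each output is the input with this applied: delete the last 3 characters, then sort the characters into reverse alphabetical order.
For "eihuczenov", step one produces "eihucze"; step two turns that into "zuiheec".

zuiheec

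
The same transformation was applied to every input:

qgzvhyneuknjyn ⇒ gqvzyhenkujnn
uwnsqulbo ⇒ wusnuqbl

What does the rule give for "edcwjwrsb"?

dewcwjsr

The rule is to swap each adjacent pair of characters (1↔2, 3↔4, ...), then delete the last character.
For "edcwjwrsb", step one produces "dewcwjsrb"; step two turns that into "dewcwjsr".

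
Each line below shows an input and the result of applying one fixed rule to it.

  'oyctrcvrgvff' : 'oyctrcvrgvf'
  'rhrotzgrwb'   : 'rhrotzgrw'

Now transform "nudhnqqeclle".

Rule — delete the last character.
So "nudhnqqeclle" becomes "nudhnqqecll".

nudhnqqecll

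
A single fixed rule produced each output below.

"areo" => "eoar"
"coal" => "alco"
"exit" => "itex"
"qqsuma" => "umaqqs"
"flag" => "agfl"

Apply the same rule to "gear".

What's happening: swap the front and back halves of the string.
"gear" → "arge".

arge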